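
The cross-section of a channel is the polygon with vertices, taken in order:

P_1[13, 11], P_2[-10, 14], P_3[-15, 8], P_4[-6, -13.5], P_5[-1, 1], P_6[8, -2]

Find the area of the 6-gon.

380.5

Apply the shoelace formula: 2A = Σ (x_i·y_{i+1} − x_{i+1}·y_i), indices taken mod 6.
Σ = (292) + (130) + (250.5) + (-19.5) + (-6) + (114) = 761
Area = |Σ|/2 = 380.5.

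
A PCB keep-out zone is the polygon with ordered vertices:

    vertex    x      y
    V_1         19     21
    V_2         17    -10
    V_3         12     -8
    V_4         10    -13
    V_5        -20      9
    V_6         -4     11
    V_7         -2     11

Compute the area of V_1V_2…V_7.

Apply the surveyor's formula: 2A = Σ (x_i·y_{i+1} − x_{i+1}·y_i), indices taken mod 7.
Σ = (-547) + (-16) + (-76) + (-170) + (-184) + (-22) + (-251) = -1266
Area = |Σ|/2 = 633.

633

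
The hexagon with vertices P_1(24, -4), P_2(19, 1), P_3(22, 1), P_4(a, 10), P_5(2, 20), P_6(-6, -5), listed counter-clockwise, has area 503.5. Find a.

The doubled signed area Σ (x_i y_{i+1} − x_{i+1} y_i) is linear in a.
With a=0 it equals 551; the coefficient of a is 19 (from the two edges through P_4).
So 19·a + 551 = 2·503.5 = 1007 ⇒ a = 24.

24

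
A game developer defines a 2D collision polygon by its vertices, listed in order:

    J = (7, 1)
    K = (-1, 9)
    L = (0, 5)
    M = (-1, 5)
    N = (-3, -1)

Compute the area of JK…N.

42

Apply the shoelace formula: 2A = Σ (x_i·y_{i+1} − x_{i+1}·y_i), indices taken mod 5.
Cross-terms: 64, -5, 5, 16, 4  ⇒  Σ = 84
Area = |Σ|/2 = 42.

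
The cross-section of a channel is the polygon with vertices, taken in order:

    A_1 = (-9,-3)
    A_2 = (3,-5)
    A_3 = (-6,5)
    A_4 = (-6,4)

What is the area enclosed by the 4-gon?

49.5

Apply the shoelace (surveyor's) formula: 2A = Σ (x_i·y_{i+1} − x_{i+1}·y_i), indices taken mod 4.
A_1→A_2: (-9)(-5) − (3)(-3) = 54
A_2→A_3: (3)(5) − (-6)(-5) = -15
A_3→A_4: (-6)(4) − (-6)(5) = 6
A_4→A_1: (-6)(-3) − (-9)(4) = 54
Σ = 99
Area = |Σ|/2 = 49.5.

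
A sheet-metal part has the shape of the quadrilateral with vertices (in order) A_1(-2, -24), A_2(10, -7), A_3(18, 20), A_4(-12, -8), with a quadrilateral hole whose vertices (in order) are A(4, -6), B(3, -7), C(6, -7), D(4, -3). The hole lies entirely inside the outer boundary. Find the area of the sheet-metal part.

Outer boundary:
Apply Gauss's area formula: 2A = Σ (x_i·y_{i+1} − x_{i+1}·y_i), indices taken mod 4.
A_1→A_2: (-2)(-7) − (10)(-24) = 254
A_2→A_3: (10)(20) − (18)(-7) = 326
A_3→A_4: (18)(-8) − (-12)(20) = 96
A_4→A_1: (-12)(-24) − (-2)(-8) = 272
Σ = 948
Area = |Σ|/2 = 474.
Hole:
Apply the shoelace (surveyor's) formula: 2A = Σ (x_i·y_{i+1} − x_{i+1}·y_i), indices taken mod 4.
Σ = (-10) + (21) + (10) + (-12) = 9
Area = |Σ|/2 = 4.5.
Net area = 474 − 4.5 = 469.5.

469.5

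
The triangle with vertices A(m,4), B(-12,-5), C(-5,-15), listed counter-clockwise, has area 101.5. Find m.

2

The doubled signed area Σ (x_i y_{i+1} − x_{i+1} y_i) is linear in m.
With m=0 it equals 183; the coefficient of m is 10 (from the two edges through A).
So 10·m + 183 = 2·101.5 = 203 ⇒ m = 2.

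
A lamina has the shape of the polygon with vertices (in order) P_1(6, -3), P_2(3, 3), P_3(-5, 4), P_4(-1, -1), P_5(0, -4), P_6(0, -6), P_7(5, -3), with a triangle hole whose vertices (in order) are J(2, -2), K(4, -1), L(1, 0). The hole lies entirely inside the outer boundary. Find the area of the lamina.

47.5

Outer boundary:
Apply the shoelace formula: 2A = Σ (x_i·y_{i+1} − x_{i+1}·y_i), indices taken mod 7.
Σ = (27) + (27) + (9) + (4) + (0) + (30) + (3) = 100
Area = |Σ|/2 = 50.
Hole:
Apply the surveyor's formula: 2A = Σ (x_i·y_{i+1} − x_{i+1}·y_i), indices taken mod 3.
Σ = (6) + (1) + (-2) = 5
Area = |Σ|/2 = 2.5.
Net area = 50 − 2.5 = 47.5.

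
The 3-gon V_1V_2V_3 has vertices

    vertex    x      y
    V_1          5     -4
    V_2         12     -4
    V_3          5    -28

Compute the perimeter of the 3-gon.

|V_1V_2| = √((7)² + (0)²) = √49 = 7
|V_2V_3| = √((-7)² + (-24)²) = √625 = 25
|V_3V_1| = √((0)² + (24)²) = √576 = 24
Perimeter = 7 + 25 + 24 = 56.

56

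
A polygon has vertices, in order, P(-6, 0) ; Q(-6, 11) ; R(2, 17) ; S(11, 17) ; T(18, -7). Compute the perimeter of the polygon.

|PQ| = √((0)² + (11)²) = √121 = 11
|QR| = √((8)² + (6)²) = √100 = 10
|RS| = √((9)² + (0)²) = √81 = 9
|ST| = √((7)² + (-24)²) = √625 = 25
|TP| = √((-24)² + (7)²) = √625 = 25
Perimeter = 11 + 10 + 9 + 25 + 25 = 80.

80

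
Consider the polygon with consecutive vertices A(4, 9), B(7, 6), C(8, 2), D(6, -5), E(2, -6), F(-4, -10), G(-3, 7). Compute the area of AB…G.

154

Apply the shoelace formula: 2A = Σ (x_i·y_{i+1} − x_{i+1}·y_i), indices taken mod 7.
Σ = (-39) + (-34) + (-52) + (-26) + (-44) + (-58) + (-55) = -308
Area = |Σ|/2 = 154.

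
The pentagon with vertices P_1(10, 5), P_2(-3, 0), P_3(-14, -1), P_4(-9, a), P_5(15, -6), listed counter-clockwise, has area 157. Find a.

-4

The doubled signed area Σ (x_i y_{i+1} − x_{i+1} y_i) is linear in a.
With a=0 it equals 198; the coefficient of a is -29 (from the two edges through P_4).
So -29·a + 198 = 2·157 = 314 ⇒ a = -4.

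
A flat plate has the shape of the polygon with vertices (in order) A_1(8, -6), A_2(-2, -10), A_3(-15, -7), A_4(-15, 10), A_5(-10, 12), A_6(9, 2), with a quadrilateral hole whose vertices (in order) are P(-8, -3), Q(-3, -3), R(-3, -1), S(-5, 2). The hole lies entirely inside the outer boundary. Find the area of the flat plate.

Outer boundary:
Cross-terms: -92, -136, -255, -80, -128, -70  ⇒  Σ = -761
Area = |Σ|/2 = 380.5.
Hole:
Apply the shoelace (surveyor's) formula: 2A = Σ (x_i·y_{i+1} − x_{i+1}·y_i), indices taken mod 4.
Σ = (15) + (-6) + (-11) + (31) = 29
Area = |Σ|/2 = 14.5.
Net area = 380.5 − 14.5 = 366.

366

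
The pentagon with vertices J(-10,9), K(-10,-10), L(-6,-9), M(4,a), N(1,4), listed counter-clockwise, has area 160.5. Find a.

0

The doubled signed area Σ (x_i y_{i+1} − x_{i+1} y_i) is linear in a.
With a=0 it equals 321; the coefficient of a is -7 (from the two edges through M).
So -7·a + 321 = 2·160.5 = 321 ⇒ a = 0.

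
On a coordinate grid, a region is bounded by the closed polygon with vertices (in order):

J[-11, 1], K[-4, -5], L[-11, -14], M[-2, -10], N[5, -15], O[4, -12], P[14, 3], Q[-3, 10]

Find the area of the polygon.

Apply the shoelace formula: 2A = Σ (x_i·y_{i+1} − x_{i+1}·y_i), indices taken mod 8.
Cross-terms: 59, 1, 82, 80, 0, 180, 149, 107  ⇒  Σ = 658
Area = |Σ|/2 = 329.

329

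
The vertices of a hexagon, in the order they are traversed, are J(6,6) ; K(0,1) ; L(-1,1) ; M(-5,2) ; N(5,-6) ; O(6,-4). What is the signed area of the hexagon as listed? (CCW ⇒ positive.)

Apply the shoelace (surveyor's) formula: 2A = Σ (x_i·y_{i+1} − x_{i+1}·y_i), indices taken mod 6.
J→K: (6)(1) − (0)(6) = 6
K→L: (0)(1) − (-1)(1) = 1
L→M: (-1)(2) − (-5)(1) = 3
M→N: (-5)(-6) − (5)(2) = 20
N→O: (5)(-4) − (6)(-6) = 16
O→J: (6)(6) − (6)(-4) = 60
Σ = 106
Signed area = Σ/2 = 53 (positive ⇒ counter-clockwise traversal).

53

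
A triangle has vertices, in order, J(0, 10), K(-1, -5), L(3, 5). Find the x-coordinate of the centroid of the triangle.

2/3

Apply the shoelace (surveyor's) formula. First the cross-terms c_i = x_i·y_{i+1} − x_{i+1}·y_i:
  10, 10, 30  ⇒  2A = 50, A = 25.
Then Σ (x_i + x_{i+1})·c_i = 100, so x̄ = 100 / (6·25) = 2/3.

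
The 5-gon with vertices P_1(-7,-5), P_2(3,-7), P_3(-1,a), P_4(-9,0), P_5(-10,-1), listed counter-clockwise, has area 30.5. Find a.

The doubled signed area Σ (x_i y_{i+1} − x_{i+1} y_i) is linear in a.
With a=0 it equals 109; the coefficient of a is 12 (from the two edges through P_3).
So 12·a + 109 = 2·30.5 = 61 ⇒ a = -4.

-4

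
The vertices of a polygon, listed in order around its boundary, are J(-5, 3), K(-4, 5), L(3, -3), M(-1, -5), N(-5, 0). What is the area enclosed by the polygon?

Σ = (-13) + (-3) + (-18) + (-25) + (-15) = -74
Area = |Σ|/2 = 37.

37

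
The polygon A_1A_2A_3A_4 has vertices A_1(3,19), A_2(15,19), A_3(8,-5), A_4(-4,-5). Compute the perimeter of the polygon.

|A_1A_2| = √((12)² + (0)²) = √144 = 12
|A_2A_3| = √((-7)² + (-24)²) = √625 = 25
|A_3A_4| = √((-12)² + (0)²) = √144 = 12
|A_4A_1| = √((7)² + (24)²) = √625 = 25
Perimeter = 12 + 25 + 12 + 25 = 74.

74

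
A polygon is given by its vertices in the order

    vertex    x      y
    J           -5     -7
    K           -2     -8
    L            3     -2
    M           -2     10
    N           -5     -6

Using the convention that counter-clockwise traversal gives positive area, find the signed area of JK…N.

73.5

Apply the surveyor's formula: 2A = Σ (x_i·y_{i+1} − x_{i+1}·y_i), indices taken mod 5.
Cross-terms: 26, 28, 26, 62, 5  ⇒  Σ = 147
Signed area = Σ/2 = 73.5 (positive ⇒ counter-clockwise traversal).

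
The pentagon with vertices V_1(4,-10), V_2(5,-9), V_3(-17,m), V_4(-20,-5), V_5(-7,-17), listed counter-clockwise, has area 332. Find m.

11

Write out the shoelace sum; only the two edges meeting at V_3 involve m:
2·Area = [(5·m − (-17)·(-9)) + ((-17)·(-5) − (-20)·m)] + 457
       = 25·m + 389 = 664
⇒ m = 11.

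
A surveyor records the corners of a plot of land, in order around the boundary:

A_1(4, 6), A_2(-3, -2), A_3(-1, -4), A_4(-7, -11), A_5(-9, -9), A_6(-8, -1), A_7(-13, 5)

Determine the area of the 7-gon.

Apply the shoelace formula: 2A = Σ (x_i·y_{i+1} − x_{i+1}·y_i), indices taken mod 7.
Σ = (10) + (10) + (-17) + (-36) + (-63) + (-53) + (-98) = -247
Area = |Σ|/2 = 123.5.

123.5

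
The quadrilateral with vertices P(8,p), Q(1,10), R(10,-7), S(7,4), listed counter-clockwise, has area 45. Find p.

Write out the shoelace sum; only the two edges meeting at P involve p:
2·Area = [(7·p − 8·4) + (8·10 − 1·p)] + -18
       = 6·p + 30 = 90
⇒ p = 10.

10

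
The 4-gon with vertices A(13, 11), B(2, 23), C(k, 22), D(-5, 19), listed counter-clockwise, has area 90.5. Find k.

-13

Write out the shoelace sum; only the two edges meeting at C involve k:
2·Area = [(2·22 − k·23) + (k·19 − (-5)·22)] + -25
       = -4·k + 129 = 181
⇒ k = -13.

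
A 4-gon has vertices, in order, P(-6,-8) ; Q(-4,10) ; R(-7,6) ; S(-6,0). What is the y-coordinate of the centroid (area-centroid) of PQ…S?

64/19

Apply Gauss's area formula. First the cross-terms c_i = x_i·y_{i+1} − x_{i+1}·y_i:
  -92, 46, 36, 48  ⇒  2A = 38, A = 19.
Then Σ (y_i + y_{i+1})·c_i = 384, so ȳ = 384 / (6·19) = 64/19.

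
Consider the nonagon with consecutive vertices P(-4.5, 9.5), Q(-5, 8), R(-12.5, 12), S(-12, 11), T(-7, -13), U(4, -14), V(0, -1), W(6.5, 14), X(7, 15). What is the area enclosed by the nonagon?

Σ = (11.5) + (40) + (6.5) + (233) + (150) + (-4) + (6.5) + (-0.5) + (134) = 577
Area = |Σ|/2 = 288.5.

288.5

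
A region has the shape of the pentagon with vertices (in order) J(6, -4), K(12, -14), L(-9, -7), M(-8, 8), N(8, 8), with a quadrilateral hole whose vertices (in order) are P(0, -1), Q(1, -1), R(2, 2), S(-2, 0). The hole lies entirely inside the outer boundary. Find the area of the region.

Outer boundary:
Apply Gauss's area formula: 2A = Σ (x_i·y_{i+1} − x_{i+1}·y_i), indices taken mod 5.
J→K: (6)(-14) − (12)(-4) = -36
K→L: (12)(-7) − (-9)(-14) = -210
L→M: (-9)(8) − (-8)(-7) = -128
M→N: (-8)(8) − (8)(8) = -128
N→J: (8)(-4) − (6)(8) = -80
Σ = -582
Area = |Σ|/2 = 291.
Hole:
Cross-terms: 1, 4, 4, 2  ⇒  Σ = 11
Area = |Σ|/2 = 5.5.
Net area = 291 − 5.5 = 285.5.

285.5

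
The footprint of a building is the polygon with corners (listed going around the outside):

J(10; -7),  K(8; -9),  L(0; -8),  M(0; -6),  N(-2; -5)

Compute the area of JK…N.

Apply Gauss's area formula: 2A = Σ (x_i·y_{i+1} − x_{i+1}·y_i), indices taken mod 5.
Cross-terms: -34, -64, 0, -12, 64  ⇒  Σ = -46
Area = |Σ|/2 = 23.

23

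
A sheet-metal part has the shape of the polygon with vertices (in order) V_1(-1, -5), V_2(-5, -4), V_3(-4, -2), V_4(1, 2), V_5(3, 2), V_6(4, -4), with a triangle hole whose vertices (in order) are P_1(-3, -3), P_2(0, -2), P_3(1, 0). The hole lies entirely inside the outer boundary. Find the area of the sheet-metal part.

38

Outer boundary:
V_1→V_2: (-1)(-4) − (-5)(-5) = -21
V_2→V_3: (-5)(-2) − (-4)(-4) = -6
V_3→V_4: (-4)(2) − (1)(-2) = -6
V_4→V_5: (1)(2) − (3)(2) = -4
V_5→V_6: (3)(-4) − (4)(2) = -20
V_6→V_1: (4)(-5) − (-1)(-4) = -24
Σ = -81
Area = |Σ|/2 = 40.5.
Hole:
Σ = (6) + (2) + (-3) = 5
Area = |Σ|/2 = 2.5.
Net area = 40.5 − 2.5 = 38.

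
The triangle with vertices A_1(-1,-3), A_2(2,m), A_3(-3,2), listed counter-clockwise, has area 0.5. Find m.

The doubled signed area Σ (x_i y_{i+1} − x_{i+1} y_i) is linear in m.
With m=0 it equals 21; the coefficient of m is 2 (from the two edges through A_2).
So 2·m + 21 = 2·0.5 = 1 ⇒ m = -10.

-10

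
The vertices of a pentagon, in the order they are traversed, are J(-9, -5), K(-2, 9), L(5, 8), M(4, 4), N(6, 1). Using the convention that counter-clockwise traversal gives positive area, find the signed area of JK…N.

Apply Gauss's area formula: 2A = Σ (x_i·y_{i+1} − x_{i+1}·y_i), indices taken mod 5.
Σ = (-91) + (-61) + (-12) + (-20) + (-21) = -205
Signed area = Σ/2 = -102.5 (negative ⇒ clockwise traversal).

-102.5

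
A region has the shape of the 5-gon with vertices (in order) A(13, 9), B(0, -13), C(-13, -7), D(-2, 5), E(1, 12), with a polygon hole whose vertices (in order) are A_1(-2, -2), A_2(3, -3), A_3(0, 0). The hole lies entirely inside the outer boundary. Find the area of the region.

290.5

Outer boundary:
Apply the shoelace (surveyor's) formula: 2A = Σ (x_i·y_{i+1} − x_{i+1}·y_i), indices taken mod 5.
Σ = (-169) + (-169) + (-79) + (-29) + (-147) = -593
Area = |Σ|/2 = 296.5.
Hole:
Apply Gauss's area formula: 2A = Σ (x_i·y_{i+1} − x_{i+1}·y_i), indices taken mod 3.
Cross-terms: 12, 0, 0  ⇒  Σ = 12
Area = |Σ|/2 = 6.
Net area = 296.5 − 6 = 290.5.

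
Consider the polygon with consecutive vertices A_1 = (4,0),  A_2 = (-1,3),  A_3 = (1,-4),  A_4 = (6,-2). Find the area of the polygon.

21.5

Σ = (12) + (1) + (22) + (8) = 43
Area = |Σ|/2 = 21.5.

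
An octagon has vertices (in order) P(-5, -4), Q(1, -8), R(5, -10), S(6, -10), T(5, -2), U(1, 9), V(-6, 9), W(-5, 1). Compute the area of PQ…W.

Apply Gauss's area formula: 2A = Σ (x_i·y_{i+1} − x_{i+1}·y_i), indices taken mod 8.
Cross-terms: 44, 30, 10, 38, 47, 63, 39, 25  ⇒  Σ = 296
Area = |Σ|/2 = 148.

148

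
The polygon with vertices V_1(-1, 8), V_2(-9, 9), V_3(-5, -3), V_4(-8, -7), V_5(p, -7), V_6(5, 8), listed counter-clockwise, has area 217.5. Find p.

10

The doubled signed area Σ (x_i y_{i+1} − x_{i+1} y_i) is linear in p.
With p=0 it equals 285; the coefficient of p is 15 (from the two edges through V_5).
So 15·p + 285 = 2·217.5 = 435 ⇒ p = 10.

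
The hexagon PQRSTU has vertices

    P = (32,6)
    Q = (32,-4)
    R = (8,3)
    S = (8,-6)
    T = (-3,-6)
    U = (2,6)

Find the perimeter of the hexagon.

|PQ| = √((0)² + (-10)²) = √100 = 10
|QR| = √((-24)² + (7)²) = √625 = 25
|RS| = √((0)² + (-9)²) = √81 = 9
|ST| = √((-11)² + (0)²) = √121 = 11
|TU| = √((5)² + (12)²) = √169 = 13
|UP| = √((30)² + (0)²) = √900 = 30
Perimeter = 10 + 25 + 9 + 11 + 13 + 30 = 98.

98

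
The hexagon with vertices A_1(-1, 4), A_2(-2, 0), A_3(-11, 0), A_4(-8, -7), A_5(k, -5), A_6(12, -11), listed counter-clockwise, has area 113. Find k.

The doubled signed area Σ (x_i y_{i+1} − x_{i+1} y_i) is linear in k.
With k=0 it equals 222; the coefficient of k is -4 (from the two edges through A_5).
So -4·k + 222 = 2·113 = 226 ⇒ k = -1.

-1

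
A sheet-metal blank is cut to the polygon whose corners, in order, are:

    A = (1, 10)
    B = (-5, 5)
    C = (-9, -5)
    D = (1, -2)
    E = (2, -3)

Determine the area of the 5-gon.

86

Σ = (55) + (70) + (23) + (1) + (23) = 172
Area = |Σ|/2 = 86.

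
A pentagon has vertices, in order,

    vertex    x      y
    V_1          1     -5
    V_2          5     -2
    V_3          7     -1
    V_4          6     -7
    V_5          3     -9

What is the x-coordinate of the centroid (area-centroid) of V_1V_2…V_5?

317/75

Apply the shoelace formula. First the cross-terms c_i = x_i·y_{i+1} − x_{i+1}·y_i:
  23, 9, -43, -33, -6  ⇒  2A = -50, A = -25.
Then Σ (x_i + x_{i+1})·c_i = -634, so x̄ = -634 / (6·(-25)) = 317/75.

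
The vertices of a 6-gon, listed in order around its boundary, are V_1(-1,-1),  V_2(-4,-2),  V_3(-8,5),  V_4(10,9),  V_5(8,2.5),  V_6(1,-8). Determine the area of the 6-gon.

Apply the shoelace (surveyor's) formula: 2A = Σ (x_i·y_{i+1} − x_{i+1}·y_i), indices taken mod 6.
V_1→V_2: (-1)(-2) − (-4)(-1) = -2
V_2→V_3: (-4)(5) − (-8)(-2) = -36
V_3→V_4: (-8)(9) − (10)(5) = -122
V_4→V_5: (10)(2.5) − (8)(9) = -47
V_5→V_6: (8)(-8) − (1)(2.5) = -66.5
V_6→V_1: (1)(-1) − (-1)(-8) = -9
Σ = -282.5
Area = |Σ|/2 = 141.25.

141.25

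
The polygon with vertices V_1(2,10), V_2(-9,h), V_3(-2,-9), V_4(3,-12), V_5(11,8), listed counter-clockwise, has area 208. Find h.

The doubled signed area Σ (x_i y_{i+1} − x_{i+1} y_i) is linear in h.
With h=0 it equals 472; the coefficient of h is 4 (from the two edges through V_2).
So 4·h + 472 = 2·208 = 416 ⇒ h = -14.

-14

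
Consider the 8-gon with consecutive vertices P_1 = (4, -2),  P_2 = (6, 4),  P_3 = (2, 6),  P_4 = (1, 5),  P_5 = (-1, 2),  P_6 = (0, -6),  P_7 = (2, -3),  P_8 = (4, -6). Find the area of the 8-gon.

Apply Gauss's area formula: 2A = Σ (x_i·y_{i+1} − x_{i+1}·y_i), indices taken mod 8.
Σ = (28) + (28) + (4) + (7) + (6) + (12) + (0) + (16) = 101
Area = |Σ|/2 = 50.5.

50.5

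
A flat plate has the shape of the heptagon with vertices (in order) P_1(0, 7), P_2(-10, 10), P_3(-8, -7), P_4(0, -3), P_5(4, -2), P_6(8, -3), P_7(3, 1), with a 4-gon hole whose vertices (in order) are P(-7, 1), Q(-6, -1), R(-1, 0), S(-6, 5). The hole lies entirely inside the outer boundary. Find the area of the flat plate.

131

Outer boundary:
Apply the shoelace formula: 2A = Σ (x_i·y_{i+1} − x_{i+1}·y_i), indices taken mod 7.
Σ = (70) + (150) + (24) + (12) + (4) + (17) + (21) = 298
Area = |Σ|/2 = 149.
Hole:
Σ = (13) + (-1) + (-5) + (29) = 36
Area = |Σ|/2 = 18.
Net area = 149 − 18 = 131.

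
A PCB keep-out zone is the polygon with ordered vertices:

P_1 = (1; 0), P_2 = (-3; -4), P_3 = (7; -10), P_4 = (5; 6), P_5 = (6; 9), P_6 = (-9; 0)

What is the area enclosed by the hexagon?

Apply the surveyor's formula: 2A = Σ (x_i·y_{i+1} − x_{i+1}·y_i), indices taken mod 6.
Σ = (-4) + (58) + (92) + (9) + (81) + (0) = 236
Area = |Σ|/2 = 118.

118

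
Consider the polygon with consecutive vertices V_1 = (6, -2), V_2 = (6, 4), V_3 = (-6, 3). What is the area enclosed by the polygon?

Σ = (36) + (42) + (-6) = 72
Area = |Σ|/2 = 36.

36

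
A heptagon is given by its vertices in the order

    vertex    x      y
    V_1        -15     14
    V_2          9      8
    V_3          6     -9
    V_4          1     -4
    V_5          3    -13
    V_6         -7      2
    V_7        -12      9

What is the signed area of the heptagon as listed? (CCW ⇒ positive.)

Σ = (-246) + (-129) + (-15) + (-1) + (-85) + (-39) + (-33) = -548
Signed area = Σ/2 = -274 (negative ⇒ clockwise traversal).

-274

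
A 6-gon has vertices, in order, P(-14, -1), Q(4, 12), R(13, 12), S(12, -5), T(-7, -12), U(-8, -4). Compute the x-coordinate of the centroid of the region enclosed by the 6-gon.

Apply Gauss's area formula. First the cross-terms c_i = x_i·y_{i+1} − x_{i+1}·y_i:
  -164, -108, -209, -179, -68, -48  ⇒  2A = -776, A = -388.
Then Σ (x_i + x_{i+1})·c_i = -4240, so x̄ = -4240 / (6·(-388)) = 530/291.

530/291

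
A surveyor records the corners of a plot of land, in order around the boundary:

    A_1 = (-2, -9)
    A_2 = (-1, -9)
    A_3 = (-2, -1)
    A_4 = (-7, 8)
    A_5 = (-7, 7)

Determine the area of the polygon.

26.5

Apply the surveyor's formula: 2A = Σ (x_i·y_{i+1} − x_{i+1}·y_i), indices taken mod 5.
Cross-terms: 9, -17, -23, 7, 77  ⇒  Σ = 53
Area = |Σ|/2 = 26.5.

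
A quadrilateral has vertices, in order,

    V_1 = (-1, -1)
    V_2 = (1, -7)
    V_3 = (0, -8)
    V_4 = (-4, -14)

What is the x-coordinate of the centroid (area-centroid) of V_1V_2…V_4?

Apply the shoelace formula. First the cross-terms c_i = x_i·y_{i+1} − x_{i+1}·y_i:
  8, -8, -32, -10  ⇒  2A = -42, A = -21.
Then Σ (x_i + x_{i+1})·c_i = 170, so x̄ = 170 / (6·(-21)) = -85/63.

-85/63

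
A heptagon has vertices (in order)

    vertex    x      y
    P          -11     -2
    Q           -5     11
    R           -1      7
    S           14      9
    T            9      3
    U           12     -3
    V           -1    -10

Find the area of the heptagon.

297.5

Apply Gauss's area formula: 2A = Σ (x_i·y_{i+1} − x_{i+1}·y_i), indices taken mod 7.
Σ = (-131) + (-24) + (-107) + (-39) + (-63) + (-123) + (-108) = -595
Area = |Σ|/2 = 297.5.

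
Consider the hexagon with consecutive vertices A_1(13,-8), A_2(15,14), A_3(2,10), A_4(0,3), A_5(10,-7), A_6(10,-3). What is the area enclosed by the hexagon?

Apply the shoelace formula: 2A = Σ (x_i·y_{i+1} − x_{i+1}·y_i), indices taken mod 6.
A_1→A_2: (13)(14) − (15)(-8) = 302
A_2→A_3: (15)(10) − (2)(14) = 122
A_3→A_4: (2)(3) − (0)(10) = 6
A_4→A_5: (0)(-7) − (10)(3) = -30
A_5→A_6: (10)(-3) − (10)(-7) = 40
A_6→A_1: (10)(-8) − (13)(-3) = -41
Σ = 399
Area = |Σ|/2 = 199.5.

199.5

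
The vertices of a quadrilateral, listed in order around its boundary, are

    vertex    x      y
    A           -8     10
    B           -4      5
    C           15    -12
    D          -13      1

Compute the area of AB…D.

Σ = (0) + (-27) + (-141) + (-122) = -290
Area = |Σ|/2 = 145.

145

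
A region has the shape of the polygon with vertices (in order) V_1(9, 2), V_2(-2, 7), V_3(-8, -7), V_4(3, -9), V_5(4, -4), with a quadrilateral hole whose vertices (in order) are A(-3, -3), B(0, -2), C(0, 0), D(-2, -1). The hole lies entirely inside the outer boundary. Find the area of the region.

144.5

Outer boundary:
Apply the shoelace (surveyor's) formula: 2A = Σ (x_i·y_{i+1} − x_{i+1}·y_i), indices taken mod 5.
Σ = (67) + (70) + (93) + (24) + (44) = 298
Area = |Σ|/2 = 149.
Hole:
Σ = (6) + (0) + (0) + (3) = 9
Area = |Σ|/2 = 4.5.
Net area = 149 − 4.5 = 144.5.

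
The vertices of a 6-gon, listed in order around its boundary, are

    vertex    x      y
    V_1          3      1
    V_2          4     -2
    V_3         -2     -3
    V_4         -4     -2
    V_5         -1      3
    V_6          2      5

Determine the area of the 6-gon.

36

Apply the surveyor's formula: 2A = Σ (x_i·y_{i+1} − x_{i+1}·y_i), indices taken mod 6.
Cross-terms: -10, -16, -8, -14, -11, -13  ⇒  Σ = -72
Area = |Σ|/2 = 36.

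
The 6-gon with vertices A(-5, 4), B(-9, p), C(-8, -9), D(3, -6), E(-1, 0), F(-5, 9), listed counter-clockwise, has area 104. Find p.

Write out the shoelace sum; only the two edges meeting at B involve p:
2·Area = [((-5)·p − (-9)·4) + ((-9)·(-9) − (-8)·p)] + 85
       = 3·p + 202 = 208
⇒ p = 2.

2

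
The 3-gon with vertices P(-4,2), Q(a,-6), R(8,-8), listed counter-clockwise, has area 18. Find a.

The doubled signed area Σ (x_i y_{i+1} − x_{i+1} y_i) is linear in a.
With a=0 it equals 56; the coefficient of a is -10 (from the two edges through Q).
So -10·a + 56 = 2·18 = 36 ⇒ a = 2.

2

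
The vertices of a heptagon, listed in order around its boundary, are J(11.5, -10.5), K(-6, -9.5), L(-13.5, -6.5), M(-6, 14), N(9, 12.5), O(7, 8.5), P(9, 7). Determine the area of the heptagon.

Apply the shoelace formula: 2A = Σ (x_i·y_{i+1} − x_{i+1}·y_i), indices taken mod 7.
Cross-terms: -172.25, -89.25, -228, -201, -11, -27.5, -175  ⇒  Σ = -904
Area = |Σ|/2 = 452.

452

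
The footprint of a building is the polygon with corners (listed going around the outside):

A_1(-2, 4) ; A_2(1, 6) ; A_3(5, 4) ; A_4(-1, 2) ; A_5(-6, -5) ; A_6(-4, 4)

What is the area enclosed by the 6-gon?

Apply the shoelace formula: 2A = Σ (x_i·y_{i+1} − x_{i+1}·y_i), indices taken mod 6.
Σ = (-16) + (-26) + (14) + (17) + (-44) + (-8) = -63
Area = |Σ|/2 = 31.5.

31.5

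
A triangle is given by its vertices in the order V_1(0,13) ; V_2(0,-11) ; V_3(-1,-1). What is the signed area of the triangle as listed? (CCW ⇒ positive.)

Apply the shoelace (surveyor's) formula: 2A = Σ (x_i·y_{i+1} − x_{i+1}·y_i), indices taken mod 3.
Σ = (0) + (-11) + (-13) = -24
Signed area = Σ/2 = -12 (negative ⇒ clockwise traversal).

-12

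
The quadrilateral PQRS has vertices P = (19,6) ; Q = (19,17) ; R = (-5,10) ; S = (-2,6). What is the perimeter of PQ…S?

62

|PQ| = √((0)² + (11)²) = √121 = 11
|QR| = √((-24)² + (-7)²) = √625 = 25
|RS| = √((3)² + (-4)²) = √25 = 5
|SP| = √((21)² + (0)²) = √441 = 21
Perimeter = 11 + 25 + 5 + 21 = 62.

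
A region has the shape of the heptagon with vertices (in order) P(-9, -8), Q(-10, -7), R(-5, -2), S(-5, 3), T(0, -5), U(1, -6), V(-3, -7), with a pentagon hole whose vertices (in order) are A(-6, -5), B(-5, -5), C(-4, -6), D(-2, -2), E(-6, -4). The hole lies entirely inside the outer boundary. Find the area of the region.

39

Outer boundary:
Cross-terms: -17, -15, -25, 25, 5, -25, -39  ⇒  Σ = -91
Area = |Σ|/2 = 45.5.
Hole:
A→B: (-6)(-5) − (-5)(-5) = 5
B→C: (-5)(-6) − (-4)(-5) = 10
C→D: (-4)(-2) − (-2)(-6) = -4
D→E: (-2)(-4) − (-6)(-2) = -4
E→A: (-6)(-5) − (-6)(-4) = 6
Σ = 13
Area = |Σ|/2 = 6.5.
Net area = 45.5 − 6.5 = 39.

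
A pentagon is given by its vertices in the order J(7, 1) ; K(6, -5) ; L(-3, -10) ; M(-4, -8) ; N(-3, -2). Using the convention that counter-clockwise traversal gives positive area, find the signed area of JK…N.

Σ = (-41) + (-75) + (-16) + (-16) + (11) = -137
Signed area = Σ/2 = -68.5 (negative ⇒ clockwise traversal).

-68.5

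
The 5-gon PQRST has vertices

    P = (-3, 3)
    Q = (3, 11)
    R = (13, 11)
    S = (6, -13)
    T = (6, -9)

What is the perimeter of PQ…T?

64

|PQ| = √((6)² + (8)²) = √100 = 10
|QR| = √((10)² + (0)²) = √100 = 10
|RS| = √((-7)² + (-24)²) = √625 = 25
|ST| = √((0)² + (4)²) = √16 = 4
|TP| = √((-9)² + (12)²) = √225 = 15
Perimeter = 10 + 10 + 25 + 4 + 15 = 64.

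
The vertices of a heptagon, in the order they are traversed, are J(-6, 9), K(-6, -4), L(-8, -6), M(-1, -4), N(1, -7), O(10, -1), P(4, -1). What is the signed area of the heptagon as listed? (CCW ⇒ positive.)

106

J→K: (-6)(-4) − (-6)(9) = 78
K→L: (-6)(-6) − (-8)(-4) = 4
L→M: (-8)(-4) − (-1)(-6) = 26
M→N: (-1)(-7) − (1)(-4) = 11
N→O: (1)(-1) − (10)(-7) = 69
O→P: (10)(-1) − (4)(-1) = -6
P→J: (4)(9) − (-6)(-1) = 30
Σ = 212
Signed area = Σ/2 = 106 (positive ⇒ counter-clockwise traversal).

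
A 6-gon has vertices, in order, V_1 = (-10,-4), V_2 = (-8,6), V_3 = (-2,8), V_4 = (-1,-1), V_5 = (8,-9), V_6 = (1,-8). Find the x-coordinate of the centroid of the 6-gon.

Apply the shoelace (surveyor's) formula. First the cross-terms c_i = x_i·y_{i+1} − x_{i+1}·y_i:
  -92, -52, 10, 17, -55, -84  ⇒  2A = -256, A = -128.
Then Σ (x_i + x_{i+1})·c_i = 2526, so x̄ = 2526 / (6·(-128)) = -3.2890625.

-3.2890625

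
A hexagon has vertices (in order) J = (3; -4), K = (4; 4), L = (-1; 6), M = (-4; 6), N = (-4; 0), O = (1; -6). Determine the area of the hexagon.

68

Apply the surveyor's formula: 2A = Σ (x_i·y_{i+1} − x_{i+1}·y_i), indices taken mod 6.
Σ = (28) + (28) + (18) + (24) + (24) + (14) = 136
Area = |Σ|/2 = 68.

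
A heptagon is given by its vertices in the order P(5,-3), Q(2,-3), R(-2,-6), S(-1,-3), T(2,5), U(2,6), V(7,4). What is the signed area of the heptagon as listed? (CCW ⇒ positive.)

Apply the shoelace (surveyor's) formula: 2A = Σ (x_i·y_{i+1} − x_{i+1}·y_i), indices taken mod 7.
Σ = (-9) + (-18) + (0) + (1) + (2) + (-34) + (-41) = -99
Signed area = Σ/2 = -49.5 (negative ⇒ clockwise traversal).

-49.5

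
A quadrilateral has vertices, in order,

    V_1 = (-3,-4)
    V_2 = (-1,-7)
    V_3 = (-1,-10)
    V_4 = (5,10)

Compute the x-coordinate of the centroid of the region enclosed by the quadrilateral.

Apply the surveyor's formula. First the cross-terms c_i = x_i·y_{i+1} − x_{i+1}·y_i:
  17, 3, 40, 10  ⇒  2A = 70, A = 35.
Then Σ (x_i + x_{i+1})·c_i = 106, so x̄ = 106 / (6·35) = 53/105.

53/105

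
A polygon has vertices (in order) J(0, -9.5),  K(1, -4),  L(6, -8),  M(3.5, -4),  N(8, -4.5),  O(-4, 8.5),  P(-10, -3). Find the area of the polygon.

143.875

Apply the shoelace (surveyor's) formula: 2A = Σ (x_i·y_{i+1} − x_{i+1}·y_i), indices taken mod 7.
Σ = (9.5) + (16) + (4) + (16.25) + (50) + (97) + (95) = 287.75
Area = |Σ|/2 = 143.875.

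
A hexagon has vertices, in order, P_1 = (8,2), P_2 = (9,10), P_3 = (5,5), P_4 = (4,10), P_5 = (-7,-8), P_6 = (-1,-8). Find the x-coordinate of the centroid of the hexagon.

238/141

Apply the surveyor's formula. First the cross-terms c_i = x_i·y_{i+1} − x_{i+1}·y_i:
  62, -5, 30, 38, 48, 62  ⇒  2A = 235, A = 117.5.
Then Σ (x_i + x_{i+1})·c_i = 1190, so x̄ = 1190 / (6·117.5) = 238/141.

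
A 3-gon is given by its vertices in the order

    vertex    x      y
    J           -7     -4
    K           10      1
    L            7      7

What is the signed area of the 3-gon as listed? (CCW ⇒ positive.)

Cross-terms: 33, 63, 21  ⇒  Σ = 117
Signed area = Σ/2 = 58.5 (positive ⇒ counter-clockwise traversal).

58.5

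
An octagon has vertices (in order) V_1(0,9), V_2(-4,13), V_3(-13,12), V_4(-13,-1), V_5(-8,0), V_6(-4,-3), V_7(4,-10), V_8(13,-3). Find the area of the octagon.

314.5

Σ = (36) + (121) + (169) + (-8) + (24) + (52) + (118) + (117) = 629
Area = |Σ|/2 = 314.5.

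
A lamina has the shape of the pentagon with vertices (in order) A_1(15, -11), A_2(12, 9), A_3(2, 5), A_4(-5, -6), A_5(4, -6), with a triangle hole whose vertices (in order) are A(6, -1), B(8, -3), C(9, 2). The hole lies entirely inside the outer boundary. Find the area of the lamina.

205

Outer boundary:
Apply Gauss's area formula: 2A = Σ (x_i·y_{i+1} − x_{i+1}·y_i), indices taken mod 5.
Cross-terms: 267, 42, 13, 54, 46  ⇒  Σ = 422
Area = |Σ|/2 = 211.
Hole:
Apply Gauss's area formula: 2A = Σ (x_i·y_{i+1} − x_{i+1}·y_i), indices taken mod 3.
Σ = (-10) + (43) + (-21) = 12
Area = |Σ|/2 = 6.
Net area = 211 − 6 = 205.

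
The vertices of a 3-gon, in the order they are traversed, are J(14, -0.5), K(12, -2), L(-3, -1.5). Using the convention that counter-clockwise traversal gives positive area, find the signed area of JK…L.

-11.75

Apply the shoelace formula: 2A = Σ (x_i·y_{i+1} − x_{i+1}·y_i), indices taken mod 3.
J→K: (14)(-2) − (12)(-0.5) = -22
K→L: (12)(-1.5) − (-3)(-2) = -24
L→J: (-3)(-0.5) − (14)(-1.5) = 22.5
Σ = -23.5
Signed area = Σ/2 = -11.75 (negative ⇒ clockwise traversal).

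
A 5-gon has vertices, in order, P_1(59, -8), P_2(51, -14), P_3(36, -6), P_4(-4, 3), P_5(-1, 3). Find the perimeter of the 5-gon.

|P_1P_2| = √((-8)² + (-6)²) = √100 = 10
|P_2P_3| = √((-15)² + (8)²) = √289 = 17
|P_3P_4| = √((-40)² + (9)²) = √1681 = 41
|P_4P_5| = √((3)² + (0)²) = √9 = 3
|P_5P_1| = √((60)² + (-11)²) = √3721 = 61
Perimeter = 10 + 17 + 41 + 3 + 61 = 132.

132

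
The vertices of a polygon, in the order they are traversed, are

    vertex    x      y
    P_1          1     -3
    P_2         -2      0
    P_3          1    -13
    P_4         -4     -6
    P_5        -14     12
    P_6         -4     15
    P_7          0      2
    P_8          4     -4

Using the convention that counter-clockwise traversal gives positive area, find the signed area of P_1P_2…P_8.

-178

P_1→P_2: (1)(0) − (-2)(-3) = -6
P_2→P_3: (-2)(-13) − (1)(0) = 26
P_3→P_4: (1)(-6) − (-4)(-13) = -58
P_4→P_5: (-4)(12) − (-14)(-6) = -132
P_5→P_6: (-14)(15) − (-4)(12) = -162
P_6→P_7: (-4)(2) − (0)(15) = -8
P_7→P_8: (0)(-4) − (4)(2) = -8
P_8→P_1: (4)(-3) − (1)(-4) = -8
Σ = -356
Signed area = Σ/2 = -178 (negative ⇒ clockwise traversal).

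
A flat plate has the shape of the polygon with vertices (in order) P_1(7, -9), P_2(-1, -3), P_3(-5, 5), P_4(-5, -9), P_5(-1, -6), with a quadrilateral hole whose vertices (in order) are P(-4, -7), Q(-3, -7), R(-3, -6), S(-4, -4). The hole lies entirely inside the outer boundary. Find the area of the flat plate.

Outer boundary:
Apply Gauss's area formula: 2A = Σ (x_i·y_{i+1} − x_{i+1}·y_i), indices taken mod 5.
Cross-terms: -30, -20, 70, 21, 51  ⇒  Σ = 92
Area = |Σ|/2 = 46.
Hole:
Apply the shoelace (surveyor's) formula: 2A = Σ (x_i·y_{i+1} − x_{i+1}·y_i), indices taken mod 4.
Cross-terms: 7, -3, -12, 12  ⇒  Σ = 4
Area = |Σ|/2 = 2.
Net area = 46 − 2 = 44.

44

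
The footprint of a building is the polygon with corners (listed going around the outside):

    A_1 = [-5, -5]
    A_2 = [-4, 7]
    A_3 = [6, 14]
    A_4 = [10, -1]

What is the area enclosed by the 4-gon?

Apply the surveyor's formula: 2A = Σ (x_i·y_{i+1} − x_{i+1}·y_i), indices taken mod 4.
A_1→A_2: (-5)(7) − (-4)(-5) = -55
A_2→A_3: (-4)(14) − (6)(7) = -98
A_3→A_4: (6)(-1) − (10)(14) = -146
A_4→A_1: (10)(-5) − (-5)(-1) = -55
Σ = -354
Area = |Σ|/2 = 177.

177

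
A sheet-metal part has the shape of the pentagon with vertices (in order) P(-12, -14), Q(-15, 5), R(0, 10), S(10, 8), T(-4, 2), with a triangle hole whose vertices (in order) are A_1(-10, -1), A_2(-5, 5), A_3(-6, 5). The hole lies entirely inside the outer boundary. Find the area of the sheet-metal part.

191

Outer boundary:
Apply Gauss's area formula: 2A = Σ (x_i·y_{i+1} − x_{i+1}·y_i), indices taken mod 5.
P→Q: (-12)(5) − (-15)(-14) = -270
Q→R: (-15)(10) − (0)(5) = -150
R→S: (0)(8) − (10)(10) = -100
S→T: (10)(2) − (-4)(8) = 52
T→P: (-4)(-14) − (-12)(2) = 80
Σ = -388
Area = |Σ|/2 = 194.
Hole:
Apply the shoelace (surveyor's) formula: 2A = Σ (x_i·y_{i+1} − x_{i+1}·y_i), indices taken mod 3.
Σ = (-55) + (5) + (56) = 6
Area = |Σ|/2 = 3.
Net area = 194 − 3 = 191.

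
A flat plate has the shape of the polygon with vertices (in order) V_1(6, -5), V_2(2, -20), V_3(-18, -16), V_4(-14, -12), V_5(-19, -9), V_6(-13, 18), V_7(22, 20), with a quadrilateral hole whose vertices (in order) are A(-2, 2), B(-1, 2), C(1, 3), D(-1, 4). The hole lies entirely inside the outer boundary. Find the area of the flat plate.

975.5

Outer boundary:
Cross-terms: -110, -392, -8, -102, -459, -656, -230  ⇒  Σ = -1957
Area = |Σ|/2 = 978.5.
Hole:
A→B: (-2)(2) − (-1)(2) = -2
B→C: (-1)(3) − (1)(2) = -5
C→D: (1)(4) − (-1)(3) = 7
D→A: (-1)(2) − (-2)(4) = 6
Σ = 6
Area = |Σ|/2 = 3.
Net area = 978.5 − 3 = 975.5.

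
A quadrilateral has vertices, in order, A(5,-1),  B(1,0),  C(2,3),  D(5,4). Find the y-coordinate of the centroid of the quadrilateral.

29/21

Apply the shoelace formula. First the cross-terms c_i = x_i·y_{i+1} − x_{i+1}·y_i:
  1, 3, -7, -25  ⇒  2A = -28, A = -14.
Then Σ (y_i + y_{i+1})·c_i = -116, so ȳ = -116 / (6·(-14)) = 29/21.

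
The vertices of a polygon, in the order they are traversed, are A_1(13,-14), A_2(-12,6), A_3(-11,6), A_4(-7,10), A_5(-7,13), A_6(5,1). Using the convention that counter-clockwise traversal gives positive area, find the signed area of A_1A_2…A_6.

Cross-terms: -90, -6, -68, -21, -72, -83  ⇒  Σ = -340
Signed area = Σ/2 = -170 (negative ⇒ clockwise traversal).

-170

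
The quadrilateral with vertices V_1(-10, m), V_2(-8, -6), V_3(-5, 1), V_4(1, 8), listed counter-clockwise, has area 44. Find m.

3

Write out the shoelace sum; only the two edges meeting at V_1 involve m:
2·Area = [(1·m − (-10)·8) + ((-10)·(-6) − (-8)·m)] + -79
       = 9·m + 61 = 88
⇒ m = 3.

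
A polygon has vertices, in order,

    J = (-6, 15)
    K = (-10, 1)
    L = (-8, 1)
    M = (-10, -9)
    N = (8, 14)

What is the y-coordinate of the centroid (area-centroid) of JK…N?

361/54

Apply the shoelace formula. First the cross-terms c_i = x_i·y_{i+1} − x_{i+1}·y_i:
  144, -2, 82, -68, 204  ⇒  2A = 360, A = 180.
Then Σ (y_i + y_{i+1})·c_i = 7220, so ȳ = 7220 / (6·180) = 361/54.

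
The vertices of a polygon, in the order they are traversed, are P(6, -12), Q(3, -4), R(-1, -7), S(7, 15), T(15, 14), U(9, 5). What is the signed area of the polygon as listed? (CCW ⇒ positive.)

Σ = (12) + (-25) + (34) + (-127) + (-51) + (-138) = -295
Signed area = Σ/2 = -147.5 (negative ⇒ clockwise traversal).

-147.5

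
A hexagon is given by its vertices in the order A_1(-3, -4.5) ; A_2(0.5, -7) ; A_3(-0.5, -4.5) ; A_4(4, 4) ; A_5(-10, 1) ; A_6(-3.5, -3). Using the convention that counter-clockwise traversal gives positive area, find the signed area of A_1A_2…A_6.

Σ = (23.25) + (-5.75) + (16) + (44) + (33.5) + (6.75) = 117.75
Signed area = Σ/2 = 58.875 (positive ⇒ counter-clockwise traversal).

58.875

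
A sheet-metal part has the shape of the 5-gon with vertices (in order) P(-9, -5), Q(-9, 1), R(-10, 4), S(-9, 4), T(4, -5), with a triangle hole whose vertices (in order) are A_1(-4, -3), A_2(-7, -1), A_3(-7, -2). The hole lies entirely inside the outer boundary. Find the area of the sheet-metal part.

58.5

Outer boundary:
Apply the shoelace formula: 2A = Σ (x_i·y_{i+1} − x_{i+1}·y_i), indices taken mod 5.
Cross-terms: -54, -26, -4, 29, -65  ⇒  Σ = -120
Area = |Σ|/2 = 60.
Hole:
Apply the surveyor's formula: 2A = Σ (x_i·y_{i+1} − x_{i+1}·y_i), indices taken mod 3.
A_1→A_2: (-4)(-1) − (-7)(-3) = -17
A_2→A_3: (-7)(-2) − (-7)(-1) = 7
A_3→A_1: (-7)(-3) − (-4)(-2) = 13
Σ = 3
Area = |Σ|/2 = 1.5.
Net area = 60 − 1.5 = 58.5.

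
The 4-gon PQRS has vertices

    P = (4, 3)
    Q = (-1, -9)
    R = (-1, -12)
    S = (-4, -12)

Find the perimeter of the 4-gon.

36

|PQ| = √((-5)² + (-12)²) = √169 = 13
|QR| = √((0)² + (-3)²) = √9 = 3
|RS| = √((-3)² + (0)²) = √9 = 3
|SP| = √((8)² + (15)²) = √289 = 17
Perimeter = 13 + 3 + 3 + 17 = 36.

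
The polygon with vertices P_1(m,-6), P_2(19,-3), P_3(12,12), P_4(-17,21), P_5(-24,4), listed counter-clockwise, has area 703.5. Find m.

Write out the shoelace sum; only the two edges meeting at P_1 involve m:
2·Area = [((-24)·(-6) − m·4) + (m·(-3) − 19·(-6))] + 1156
       = -7·m + 1414 = 1407
⇒ m = 1.

1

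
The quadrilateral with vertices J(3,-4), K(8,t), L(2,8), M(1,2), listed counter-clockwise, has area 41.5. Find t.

1

Write out the shoelace sum; only the two edges meeting at K involve t:
2·Area = [(3·t − 8·(-4)) + (8·8 − 2·t)] + -14
       = 1·t + 82 = 83
⇒ t = 1.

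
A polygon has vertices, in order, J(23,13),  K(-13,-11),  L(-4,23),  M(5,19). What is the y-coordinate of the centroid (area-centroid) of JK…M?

269/33

Apply the shoelace (surveyor's) formula. First the cross-terms c_i = x_i·y_{i+1} − x_{i+1}·y_i:
  -84, -343, -191, -372  ⇒  2A = -990, A = -495.
Then Σ (y_i + y_{i+1})·c_i = -24210, so ȳ = -24210 / (6·(-495)) = 269/33.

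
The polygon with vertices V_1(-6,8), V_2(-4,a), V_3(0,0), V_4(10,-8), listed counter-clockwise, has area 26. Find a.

The doubled signed area Σ (x_i y_{i+1} − x_{i+1} y_i) is linear in a.
With a=0 it equals 64; the coefficient of a is -6 (from the two edges through V_2).
So -6·a + 64 = 2·26 = 52 ⇒ a = 2.

2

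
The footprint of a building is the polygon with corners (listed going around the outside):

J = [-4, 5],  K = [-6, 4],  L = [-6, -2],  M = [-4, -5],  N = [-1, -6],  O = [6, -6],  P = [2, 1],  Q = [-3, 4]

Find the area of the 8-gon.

Apply the shoelace formula: 2A = Σ (x_i·y_{i+1} − x_{i+1}·y_i), indices taken mod 8.
Σ = (14) + (36) + (22) + (19) + (42) + (18) + (11) + (1) = 163
Area = |Σ|/2 = 81.5.

81.5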